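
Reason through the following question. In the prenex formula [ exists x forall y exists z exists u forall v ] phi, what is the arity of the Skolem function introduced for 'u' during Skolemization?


Quantifier prefix: exists x forall y exists z exists u forall v
'u' is existentially quantified at position 4.
Universal variables preceding it: y
Skolem function arity = 1

1


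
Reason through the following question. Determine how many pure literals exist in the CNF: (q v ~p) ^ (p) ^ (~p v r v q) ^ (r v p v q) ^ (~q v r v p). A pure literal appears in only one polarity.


Check each variable for pure literal status:
p: mixed (not pure)
q: mixed (not pure)
r: pure positive
Pure literal count = 1

1


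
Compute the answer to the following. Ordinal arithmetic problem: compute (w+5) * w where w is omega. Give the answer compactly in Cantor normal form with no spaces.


Compute (w+5) * w.
Ordinal * is associative and left-distributive over +, but NOT commutative; for finite n>1, n*w = w but w*n stays w*n.
(w+5) * w = sup{(w+5)*k : k<w} = sup{w*k+5} = w^2 (the +5 tail is absorbed in the limit).
Result = w^2

w^2


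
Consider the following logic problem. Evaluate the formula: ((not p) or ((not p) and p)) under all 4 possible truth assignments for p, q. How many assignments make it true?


Check all 4 assignments:
p=0, q=0: 1
p=0, q=1: 1
p=1, q=0: 0
p=1, q=1: 0
Count of True = 2

2


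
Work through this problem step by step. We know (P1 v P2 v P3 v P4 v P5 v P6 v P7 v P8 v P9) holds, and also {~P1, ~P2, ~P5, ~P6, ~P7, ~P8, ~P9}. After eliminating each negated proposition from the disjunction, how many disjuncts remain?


Original disjuncts (9): P1, P2, P3, P4, P5, P6, P7, P8, P9
Negated (eliminate): ~P1, ~P2, ~P5, ~P6, ~P7, ~P8, ~P9
Remaining disjuncts: P3, P4
Count = 9 - 7 = 2

2


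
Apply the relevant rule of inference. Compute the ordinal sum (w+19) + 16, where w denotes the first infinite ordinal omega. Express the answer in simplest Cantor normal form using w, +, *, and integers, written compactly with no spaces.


Compute (w+19) + 16.
Ordinal + is associative but NOT commutative; for finite n>0, n + w = w but w + n stays w+n.
By associativity: (w+19) + 16 = w + (19+16) = w+35.
Result = w+35

w+35


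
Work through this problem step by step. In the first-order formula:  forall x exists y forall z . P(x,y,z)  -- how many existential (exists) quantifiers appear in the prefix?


Quantifier prefix: forall x exists y forall z
Mark each quantifier type:
  U E U
Universal count = 2, Existential count = 1
Asked for existential (exists) quantifiers: 1

1


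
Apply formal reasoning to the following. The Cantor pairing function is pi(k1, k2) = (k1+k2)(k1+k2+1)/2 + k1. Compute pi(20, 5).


k1 + k2 = 25
(k1+k2)(k1+k2+1)/2 = 25 * 26 / 2 = 325
pi = 325 + 20 = 345

345


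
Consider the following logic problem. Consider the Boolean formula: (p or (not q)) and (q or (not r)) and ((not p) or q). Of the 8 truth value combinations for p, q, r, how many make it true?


Evaluate all 8 assignments for p, q, r:
p=0, q=0, r=0: 1
p=0, q=0, r=1: 0
p=0, q=1, r=0: 0
p=0, q=1, r=1: 0
p=1, q=0, r=0: 0
p=1, q=0, r=1: 0
p=1, q=1, r=0: 1
p=1, q=1, r=1: 1
Satisfying count = 3

3


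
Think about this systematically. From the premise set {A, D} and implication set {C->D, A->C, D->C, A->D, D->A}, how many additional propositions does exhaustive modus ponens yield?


Initial facts: {A, D}
Apply modus ponens to closure:
  A and A->C  =>  C
Final known: {A, C, D}
New propositions: {C}
Count = 1

1


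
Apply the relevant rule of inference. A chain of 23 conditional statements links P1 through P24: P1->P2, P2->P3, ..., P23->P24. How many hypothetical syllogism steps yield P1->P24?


With 23 implications in a chain connecting 24 propositions:
P1->P2, P2->P3, ..., P23->P24
Steps needed = (number of implications) - 1 = 23 - 1 = 22

22


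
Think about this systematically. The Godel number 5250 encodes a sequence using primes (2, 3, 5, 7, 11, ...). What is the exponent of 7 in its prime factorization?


Factorize 5250 by dividing by 7 repeatedly.
Division steps: 7 divides 5250 exactly 1 time(s).
Exponent of 7 = 1

1


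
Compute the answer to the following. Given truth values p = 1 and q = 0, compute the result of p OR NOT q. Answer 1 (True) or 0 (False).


p = 1, q = 0
Operation: p OR NOT q
Evaluate: 1 OR NOT 0 = 1

1


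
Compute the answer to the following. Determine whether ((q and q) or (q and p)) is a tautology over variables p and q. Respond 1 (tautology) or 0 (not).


Check all 4 assignments:
p=0, q=0: 0
p=0, q=1: 1
p=1, q=0: 0
p=1, q=1: 1
Satisfying count = 2/4.
Tautology iff count = 4: no.

0


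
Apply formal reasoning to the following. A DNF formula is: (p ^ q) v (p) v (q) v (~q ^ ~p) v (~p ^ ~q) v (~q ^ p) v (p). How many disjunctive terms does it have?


A DNF formula is a disjunction of terms (conjunctions).
Terms are separated by v.
Counting the disjuncts: 7 terms.

7


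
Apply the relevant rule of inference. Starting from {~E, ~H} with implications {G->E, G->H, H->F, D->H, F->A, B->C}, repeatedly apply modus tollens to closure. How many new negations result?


Initial negated facts: {~E, ~H}
Apply modus tollens to closure:
  ~E and G->E  =>  ~G
  ~H and D->H  =>  ~D
Final negated: {~D, ~E, ~G, ~H}
New negations: {~D, ~G}
Count = 2

2


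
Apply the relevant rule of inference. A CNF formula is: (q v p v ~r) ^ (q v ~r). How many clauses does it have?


A CNF formula is a conjunction of clauses.
Clauses are separated by ^.
Counting the conjuncts: 2 clauses.

2


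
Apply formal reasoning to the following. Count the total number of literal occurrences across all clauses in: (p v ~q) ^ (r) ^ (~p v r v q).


Counting literals in each clause:
Clause 1: 2 literal(s)
Clause 2: 1 literal(s)
Clause 3: 3 literal(s)
Total = 6

6


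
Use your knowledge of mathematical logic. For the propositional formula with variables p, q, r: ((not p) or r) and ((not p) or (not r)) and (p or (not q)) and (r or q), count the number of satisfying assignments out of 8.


Evaluate all 8 assignments for p, q, r:
p=0, q=0, r=0: 0
p=0, q=0, r=1: 1
p=0, q=1, r=0: 0
p=0, q=1, r=1: 0
p=1, q=0, r=0: 0
p=1, q=0, r=1: 0
p=1, q=1, r=0: 0
p=1, q=1, r=1: 0
Satisfying count = 1

1


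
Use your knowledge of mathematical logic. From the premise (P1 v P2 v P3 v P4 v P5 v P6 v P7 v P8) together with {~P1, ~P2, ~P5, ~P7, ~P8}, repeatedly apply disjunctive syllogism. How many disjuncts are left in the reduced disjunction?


Original disjuncts (8): P1, P2, P3, P4, P5, P6, P7, P8
Negated (eliminate): ~P1, ~P2, ~P5, ~P7, ~P8
Remaining disjuncts: P3, P4, P6
Count = 8 - 5 = 3

3


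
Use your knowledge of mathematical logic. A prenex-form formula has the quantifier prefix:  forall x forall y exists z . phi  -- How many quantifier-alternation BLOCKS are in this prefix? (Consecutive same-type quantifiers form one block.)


Quantifier-type sequence: A A E  (A=forall, E=exists)
Group into maximal same-type runs:
  Ax2 | Ex1
Number of blocks = 2

2


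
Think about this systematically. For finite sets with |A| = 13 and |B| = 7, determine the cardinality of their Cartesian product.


The Cartesian product A x B contains all ordered pairs (a, b).
|A x B| = |A| * |B| = 13 * 7 = 91

91


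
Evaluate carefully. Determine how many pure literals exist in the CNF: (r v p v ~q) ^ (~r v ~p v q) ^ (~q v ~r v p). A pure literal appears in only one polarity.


Check each variable for pure literal status:
p: mixed (not pure)
q: mixed (not pure)
r: mixed (not pure)
Pure literal count = 0

0


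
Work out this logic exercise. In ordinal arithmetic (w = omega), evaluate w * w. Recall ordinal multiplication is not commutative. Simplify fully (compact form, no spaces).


Compute w * w.
Ordinal * is associative and left-distributive over +, but NOT commutative; for finite n>1, n*w = w but w*n stays w*n.
w * w = w^2 by definition.
Result = w^2

w^2


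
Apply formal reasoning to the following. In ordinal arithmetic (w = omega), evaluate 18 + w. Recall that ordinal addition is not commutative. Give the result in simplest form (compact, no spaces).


Compute 18 + w.
Ordinal + is associative but NOT commutative; for finite n>0, n + w = w but w + n stays w+n.
Any finite left addend is absorbed by w on the right: 18 + w = w.
Result = w

w


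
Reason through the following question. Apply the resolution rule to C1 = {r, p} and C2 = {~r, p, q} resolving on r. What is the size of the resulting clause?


Remove r from C1 and ~r from C2.
C1 remainder: {p}
C2 remainder: {p, q}
Union (resolvent): {p, q}
Resolvent has 2 literal(s).

2


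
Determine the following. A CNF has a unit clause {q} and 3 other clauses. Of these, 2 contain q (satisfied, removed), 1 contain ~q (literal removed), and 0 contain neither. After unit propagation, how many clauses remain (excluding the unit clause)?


Satisfied (removed): 2
Shortened (remain): 1
Unchanged (remain): 0
Remaining = 1 + 0 = 1

1


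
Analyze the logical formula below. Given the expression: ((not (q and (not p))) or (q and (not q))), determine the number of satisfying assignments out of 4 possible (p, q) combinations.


Check all 4 assignments:
p=0, q=0: 1
p=0, q=1: 0
p=1, q=0: 1
p=1, q=1: 1
Count of True = 3

3


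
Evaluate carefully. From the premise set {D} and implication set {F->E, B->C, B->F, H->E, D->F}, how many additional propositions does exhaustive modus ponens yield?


Initial facts: {D}
Apply modus ponens to closure:
  D and D->F  =>  F
  F and F->E  =>  E
Final known: {D, E, F}
New propositions: {E, F}
Count = 2

2


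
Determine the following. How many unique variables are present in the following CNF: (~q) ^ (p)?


Identify each variable that appears in the formula.
Variables found: p, q
Count = 2

2


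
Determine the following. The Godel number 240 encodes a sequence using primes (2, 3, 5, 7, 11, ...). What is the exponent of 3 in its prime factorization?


Factorize 240 by dividing by 3 repeatedly.
Division steps: 3 divides 240 exactly 1 time(s).
Exponent of 3 = 1

1


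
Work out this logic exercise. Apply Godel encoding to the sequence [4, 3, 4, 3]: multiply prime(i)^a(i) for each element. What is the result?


Encode each element as an exponent of the corresponding prime:
  2^4 = 16
  3^3 = 27
  5^4 = 625
  7^3 = 343
Product = 16 * 27 * 625 * 343 = 92610000

92610000


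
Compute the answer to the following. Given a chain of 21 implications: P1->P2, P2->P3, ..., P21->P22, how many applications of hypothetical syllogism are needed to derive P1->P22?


With 21 implications in a chain connecting 22 propositions:
P1->P2, P2->P3, ..., P21->P22
Steps needed = (number of implications) - 1 = 21 - 1 = 20

20


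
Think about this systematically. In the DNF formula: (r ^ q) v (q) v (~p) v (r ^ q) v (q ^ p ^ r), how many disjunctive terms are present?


A DNF formula is a disjunction of terms (conjunctions).
Terms are separated by v.
Counting the disjuncts: 5 terms.

5


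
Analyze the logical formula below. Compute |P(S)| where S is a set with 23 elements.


The power set of a set with n elements has 2^n elements.
|P(S)| = 2^23 = 8388608

8388608


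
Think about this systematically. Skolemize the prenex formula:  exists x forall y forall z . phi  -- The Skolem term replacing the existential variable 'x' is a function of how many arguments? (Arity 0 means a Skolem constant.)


Quantifier prefix: exists x forall y forall z
'x' is existentially quantified at position 1.
No universal quantifiers precede it.
Skolem function arity = 0 (a Skolem constant)

0


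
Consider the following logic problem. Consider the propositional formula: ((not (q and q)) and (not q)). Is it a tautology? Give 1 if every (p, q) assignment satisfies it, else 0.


Check all 4 assignments:
p=0, q=0: 1
p=0, q=1: 0
p=1, q=0: 1
p=1, q=1: 0
Satisfying count = 2/4.
Tautology iff count = 4: no.

0


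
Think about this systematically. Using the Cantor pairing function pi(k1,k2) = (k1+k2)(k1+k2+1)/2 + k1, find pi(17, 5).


k1 + k2 = 22
(k1+k2)(k1+k2+1)/2 = 22 * 23 / 2 = 253
pi = 253 + 17 = 270

270


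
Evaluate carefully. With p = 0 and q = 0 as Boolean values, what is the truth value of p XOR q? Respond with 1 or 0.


p = 0, q = 0
Operation: p XOR q
Evaluate: 0 XOR 0 = 0

0


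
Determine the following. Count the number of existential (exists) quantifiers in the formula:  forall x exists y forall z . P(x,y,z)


Quantifier prefix: forall x exists y forall z
Mark each quantifier type:
  U E U
Universal count = 2, Existential count = 1
Asked for existential (exists) quantifiers: 1

1


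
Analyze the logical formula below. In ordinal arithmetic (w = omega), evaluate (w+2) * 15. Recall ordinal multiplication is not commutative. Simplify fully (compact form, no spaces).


Compute (w+2) * 15.
Ordinal * is associative and left-distributive over +, but NOT commutative; for finite n>1, n*w = w but w*n stays w*n.
(w+2) * 15 = (w+2) repeated 15 times. Each intermediate +2 is absorbed by the following w; only the last survives: w*15+2.
Result = w*15+2

w*15+2


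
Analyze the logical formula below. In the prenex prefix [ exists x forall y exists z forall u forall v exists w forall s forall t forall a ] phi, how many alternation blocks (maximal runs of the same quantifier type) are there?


Quantifier-type sequence: E A E A A E A A A  (A=forall, E=exists)
Group into maximal same-type runs:
  Ex1 | Ax1 | Ex1 | Ax2 | Ex1 | Ax3
Number of blocks = 6

6


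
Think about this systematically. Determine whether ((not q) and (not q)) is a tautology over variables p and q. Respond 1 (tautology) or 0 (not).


Check all 4 assignments:
p=0, q=0: 1
p=0, q=1: 0
p=1, q=0: 1
p=1, q=1: 0
Satisfying count = 2/4.
Tautology iff count = 4: no.

0


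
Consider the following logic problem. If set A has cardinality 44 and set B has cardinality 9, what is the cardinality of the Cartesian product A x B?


The Cartesian product A x B contains all ordered pairs (a, b).
|A x B| = |A| * |B| = 44 * 9 = 396

396


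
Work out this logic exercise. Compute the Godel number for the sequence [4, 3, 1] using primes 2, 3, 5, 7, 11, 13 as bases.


Encode each element as an exponent of the corresponding prime:
  2^4 = 16
  3^3 = 27
  5^1 = 5
Product = 16 * 27 * 5 = 2160

2160


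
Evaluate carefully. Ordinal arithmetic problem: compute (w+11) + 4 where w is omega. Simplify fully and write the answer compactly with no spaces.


Compute (w+11) + 4.
Ordinal + is associative but NOT commutative; for finite n>0, n + w = w but w + n stays w+n.
By associativity: (w+11) + 4 = w + (11+4) = w+15.
Result = w+15

w+15


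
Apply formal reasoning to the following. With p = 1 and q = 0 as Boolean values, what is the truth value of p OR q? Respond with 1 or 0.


p = 1, q = 0
Operation: p OR q
Evaluate: 1 OR 0 = 1

1


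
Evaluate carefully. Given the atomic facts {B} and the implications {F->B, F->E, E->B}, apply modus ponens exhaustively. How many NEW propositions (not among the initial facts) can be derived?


Initial facts: {B}
Apply modus ponens to closure:
  (no implication fires)
Final known: {B}
New propositions: {(none)}
Count = 0

0


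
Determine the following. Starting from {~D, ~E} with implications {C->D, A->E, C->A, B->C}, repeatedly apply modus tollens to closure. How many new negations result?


Initial negated facts: {~D, ~E}
Apply modus tollens to closure:
  ~D and C->D  =>  ~C
  ~E and A->E  =>  ~A
  ~C and B->C  =>  ~B
Final negated: {~A, ~B, ~C, ~D, ~E}
New negations: {~A, ~B, ~C}
Count = 3

3


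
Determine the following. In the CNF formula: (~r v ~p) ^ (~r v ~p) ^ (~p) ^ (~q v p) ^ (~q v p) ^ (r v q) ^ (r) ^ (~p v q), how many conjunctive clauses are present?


A CNF formula is a conjunction of clauses.
Clauses are separated by ^.
Counting the conjuncts: 8 clauses.

8


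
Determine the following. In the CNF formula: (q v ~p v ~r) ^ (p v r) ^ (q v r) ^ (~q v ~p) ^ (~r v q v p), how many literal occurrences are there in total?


Counting literals in each clause:
Clause 1: 3 literal(s)
Clause 2: 2 literal(s)
Clause 3: 2 literal(s)
Clause 4: 2 literal(s)
Clause 5: 3 literal(s)
Total = 12

12


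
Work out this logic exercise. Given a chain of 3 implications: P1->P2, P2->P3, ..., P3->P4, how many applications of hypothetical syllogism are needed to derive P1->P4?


With 3 implications in a chain connecting 4 propositions:
P1->P2, P2->P3, ..., P3->P4
Steps needed = (number of implications) - 1 = 3 - 1 = 2

2


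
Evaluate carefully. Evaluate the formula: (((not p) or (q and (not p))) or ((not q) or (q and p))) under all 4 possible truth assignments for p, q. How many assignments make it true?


Check all 4 assignments:
p=0, q=0: 1
p=0, q=1: 1
p=1, q=0: 1
p=1, q=1: 1
Count of True = 4

4


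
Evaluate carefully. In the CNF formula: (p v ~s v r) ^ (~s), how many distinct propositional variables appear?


Identify each variable that appears in the formula.
Variables found: p, r, s
Count = 3

3


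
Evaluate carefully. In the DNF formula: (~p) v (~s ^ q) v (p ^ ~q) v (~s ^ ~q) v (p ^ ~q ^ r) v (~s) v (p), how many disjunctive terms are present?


A DNF formula is a disjunction of terms (conjunctions).
Terms are separated by v.
Counting the disjuncts: 7 terms.

7


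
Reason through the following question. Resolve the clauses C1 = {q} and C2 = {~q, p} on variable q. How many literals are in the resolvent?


Remove q from C1 and ~q from C2.
C1 remainder: {}
C2 remainder: {p}
Union (resolvent): {p}
Resolvent has 1 literal(s).

1


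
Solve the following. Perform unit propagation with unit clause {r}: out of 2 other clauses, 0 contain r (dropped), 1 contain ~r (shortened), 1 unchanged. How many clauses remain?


Satisfied (removed): 0
Shortened (remain): 1
Unchanged (remain): 1
Remaining = 1 + 1 = 2

2


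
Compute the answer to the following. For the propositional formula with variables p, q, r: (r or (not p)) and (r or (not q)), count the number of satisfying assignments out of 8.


Evaluate all 8 assignments for p, q, r:
p=0, q=0, r=0: 1
p=0, q=0, r=1: 1
p=0, q=1, r=0: 0
p=0, q=1, r=1: 1
p=1, q=0, r=0: 0
p=1, q=0, r=1: 1
p=1, q=1, r=0: 0
p=1, q=1, r=1: 1
Satisfying count = 5

5


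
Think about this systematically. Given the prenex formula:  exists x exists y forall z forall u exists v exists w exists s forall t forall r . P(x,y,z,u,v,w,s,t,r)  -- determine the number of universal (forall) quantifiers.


Quantifier prefix: exists x exists y forall z forall u exists v exists w exists s forall t forall r
Mark each quantifier type:
  E E U U E E E U U
Universal count = 4, Existential count = 5
Asked for universal (forall) quantifiers: 4

4


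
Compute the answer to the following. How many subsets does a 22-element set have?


The power set of a set with n elements has 2^n elements.
|P(S)| = 2^22 = 4194304

4194304


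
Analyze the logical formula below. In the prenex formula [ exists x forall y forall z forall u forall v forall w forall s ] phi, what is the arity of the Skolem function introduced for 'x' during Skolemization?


Quantifier prefix: exists x forall y forall z forall u forall v forall w forall s
'x' is existentially quantified at position 1.
No universal quantifiers precede it.
Skolem function arity = 0 (a Skolem constant)

0


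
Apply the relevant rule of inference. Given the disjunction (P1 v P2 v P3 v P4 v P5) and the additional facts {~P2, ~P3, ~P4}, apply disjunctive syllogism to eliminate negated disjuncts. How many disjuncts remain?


Original disjuncts (5): P1, P2, P3, P4, P5
Negated (eliminate): ~P2, ~P3, ~P4
Remaining disjuncts: P1, P5
Count = 5 - 3 = 2

2


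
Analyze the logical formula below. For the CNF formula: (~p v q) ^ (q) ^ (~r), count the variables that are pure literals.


Check each variable for pure literal status:
p: pure negative
q: pure positive
r: pure negative
Pure literal count = 3

3


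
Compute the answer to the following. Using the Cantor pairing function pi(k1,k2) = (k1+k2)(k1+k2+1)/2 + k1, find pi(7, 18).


k1 + k2 = 25
(k1+k2)(k1+k2+1)/2 = 25 * 26 / 2 = 325
pi = 325 + 7 = 332

332


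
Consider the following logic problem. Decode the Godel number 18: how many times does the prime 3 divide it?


Factorize 18 by dividing by 3 repeatedly.
Division steps: 3 divides 18 exactly 2 time(s).
Exponent of 3 = 2

2


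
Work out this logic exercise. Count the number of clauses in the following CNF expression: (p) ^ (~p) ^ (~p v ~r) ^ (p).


A CNF formula is a conjunction of clauses.
Clauses are separated by ^.
Counting the conjuncts: 4 clauses.

4


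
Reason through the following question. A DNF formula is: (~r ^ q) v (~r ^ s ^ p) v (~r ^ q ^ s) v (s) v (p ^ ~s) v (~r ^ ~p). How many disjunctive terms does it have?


A DNF formula is a disjunction of terms (conjunctions).
Terms are separated by v.
Counting the disjuncts: 6 terms.

6


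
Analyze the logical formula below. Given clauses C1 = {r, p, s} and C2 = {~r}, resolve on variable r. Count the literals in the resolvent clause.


Remove r from C1 and ~r from C2.
C1 remainder: {p, s}
C2 remainder: {}
Union (resolvent): {p, s}
Resolvent has 2 literal(s).

2


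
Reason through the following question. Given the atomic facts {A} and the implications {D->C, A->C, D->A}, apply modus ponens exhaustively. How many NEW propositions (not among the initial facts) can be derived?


Initial facts: {A}
Apply modus ponens to closure:
  A and A->C  =>  C
Final known: {A, C}
New propositions: {C}
Count = 1

1


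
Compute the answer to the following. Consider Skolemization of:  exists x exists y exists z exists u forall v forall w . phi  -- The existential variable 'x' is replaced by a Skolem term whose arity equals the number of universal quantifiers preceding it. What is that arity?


Quantifier prefix: exists x exists y exists z exists u forall v forall w
'x' is existentially quantified at position 1.
No universal quantifiers precede it.
Skolem function arity = 0 (a Skolem constant)

0


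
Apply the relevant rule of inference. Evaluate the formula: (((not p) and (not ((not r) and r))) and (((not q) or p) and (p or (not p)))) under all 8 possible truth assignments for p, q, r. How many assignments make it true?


Check all 8 assignments:
p=0, q=0, r=0: 1
p=0, q=0, r=1: 1
p=0, q=1, r=0: 0
p=0, q=1, r=1: 0
p=1, q=0, r=0: 0
p=1, q=0, r=1: 0
p=1, q=1, r=0: 0
p=1, q=1, r=1: 0
Count of True = 2

2


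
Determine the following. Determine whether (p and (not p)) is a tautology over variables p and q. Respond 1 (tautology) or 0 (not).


Check all 4 assignments:
p=0, q=0: 0
p=0, q=1: 0
p=1, q=0: 0
p=1, q=1: 0
Satisfying count = 0/4.
Tautology iff count = 4: no.

0


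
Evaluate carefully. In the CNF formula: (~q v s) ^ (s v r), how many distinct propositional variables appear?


Identify each variable that appears in the formula.
Variables found: q, r, s
Count = 3

3


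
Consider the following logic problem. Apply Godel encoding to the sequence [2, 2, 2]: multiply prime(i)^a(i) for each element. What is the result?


Encode each element as an exponent of the corresponding prime:
  2^2 = 4
  3^2 = 9
  5^2 = 25
Product = 4 * 9 * 25 = 900

900


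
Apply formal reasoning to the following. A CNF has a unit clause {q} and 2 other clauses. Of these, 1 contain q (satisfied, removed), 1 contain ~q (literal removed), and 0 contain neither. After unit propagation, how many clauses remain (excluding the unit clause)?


Satisfied (removed): 1
Shortened (remain): 1
Unchanged (remain): 0
Remaining = 1 + 0 = 1

1


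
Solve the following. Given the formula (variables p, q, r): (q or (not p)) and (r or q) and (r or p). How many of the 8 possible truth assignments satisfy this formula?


Evaluate all 8 assignments for p, q, r:
p=0, q=0, r=0: 0
p=0, q=0, r=1: 1
p=0, q=1, r=0: 0
p=0, q=1, r=1: 1
p=1, q=0, r=0: 0
p=1, q=0, r=1: 0
p=1, q=1, r=0: 1
p=1, q=1, r=1: 1
Satisfying count = 4

4


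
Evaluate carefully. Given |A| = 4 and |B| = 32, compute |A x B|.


The Cartesian product A x B contains all ordered pairs (a, b).
|A x B| = |A| * |B| = 4 * 32 = 128

128


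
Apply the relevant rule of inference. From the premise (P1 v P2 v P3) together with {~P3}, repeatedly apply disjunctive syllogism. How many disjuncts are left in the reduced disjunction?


Original disjuncts (3): P1, P2, P3
Negated (eliminate): ~P3
Remaining disjuncts: P1, P2
Count = 3 - 1 = 2

2


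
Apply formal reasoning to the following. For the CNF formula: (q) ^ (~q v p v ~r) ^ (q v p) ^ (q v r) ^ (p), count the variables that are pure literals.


Check each variable for pure literal status:
p: pure positive
q: mixed (not pure)
r: mixed (not pure)
Pure literal count = 1

1


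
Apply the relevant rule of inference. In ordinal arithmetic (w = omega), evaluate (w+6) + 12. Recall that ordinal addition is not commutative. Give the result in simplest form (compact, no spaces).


Compute (w+6) + 12.
Ordinal + is associative but NOT commutative; for finite n>0, n + w = w but w + n stays w+n.
By associativity: (w+6) + 12 = w + (6+12) = w+18.
Result = w+18

w+18


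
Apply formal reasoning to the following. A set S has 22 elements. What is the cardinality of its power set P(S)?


The power set of a set with n elements has 2^n elements.
|P(S)| = 2^22 = 4194304

4194304


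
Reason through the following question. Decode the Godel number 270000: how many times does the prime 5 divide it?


Factorize 270000 by dividing by 5 repeatedly.
Division steps: 5 divides 270000 exactly 4 time(s).
Exponent of 5 = 4

4


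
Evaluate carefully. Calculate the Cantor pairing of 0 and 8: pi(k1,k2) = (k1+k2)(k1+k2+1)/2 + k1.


k1 + k2 = 8
(k1+k2)(k1+k2+1)/2 = 8 * 9 / 2 = 36
pi = 36 + 0 = 36

36


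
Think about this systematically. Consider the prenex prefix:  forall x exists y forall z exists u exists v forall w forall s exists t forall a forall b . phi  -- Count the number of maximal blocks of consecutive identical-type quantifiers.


Quantifier-type sequence: A E A E E A A E A A  (A=forall, E=exists)
Group into maximal same-type runs:
  Ax1 | Ex1 | Ax1 | Ex2 | Ax2 | Ex1 | Ax2
Number of blocks = 7

7


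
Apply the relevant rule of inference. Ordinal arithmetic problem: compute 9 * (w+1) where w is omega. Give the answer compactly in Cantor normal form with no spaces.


Compute 9 * (w+1).
Ordinal * is associative and left-distributive over +, but NOT commutative; for finite n>1, n*w = w but w*n stays w*n.
By left-distributivity: 9 * (w+1) = 9*w + 9*1 = w + 9 = w+9.
Result = w+9

w+9


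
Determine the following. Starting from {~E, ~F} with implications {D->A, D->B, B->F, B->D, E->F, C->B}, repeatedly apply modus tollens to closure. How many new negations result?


Initial negated facts: {~E, ~F}
Apply modus tollens to closure:
  ~F and B->F  =>  ~B
  ~B and C->B  =>  ~C
  ~B and D->B  =>  ~D
Final negated: {~B, ~C, ~D, ~E, ~F}
New negations: {~B, ~C, ~D}
Count = 3

3


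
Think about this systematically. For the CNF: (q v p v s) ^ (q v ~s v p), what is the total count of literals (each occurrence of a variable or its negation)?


Counting literals in each clause:
Clause 1: 3 literal(s)
Clause 2: 3 literal(s)
Total = 6

6


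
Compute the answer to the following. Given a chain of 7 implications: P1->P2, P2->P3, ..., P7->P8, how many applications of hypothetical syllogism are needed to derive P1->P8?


With 7 implications in a chain connecting 8 propositions:
P1->P2, P2->P3, ..., P7->P8
Steps needed = (number of implications) - 1 = 7 - 1 = 6

6


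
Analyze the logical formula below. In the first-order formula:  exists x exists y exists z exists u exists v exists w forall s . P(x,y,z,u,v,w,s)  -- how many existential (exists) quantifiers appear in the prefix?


Quantifier prefix: exists x exists y exists z exists u exists v exists w forall s
Mark each quantifier type:
  E E E E E E U
Universal count = 1, Existential count = 6
Asked for existential (exists) quantifiers: 6

6


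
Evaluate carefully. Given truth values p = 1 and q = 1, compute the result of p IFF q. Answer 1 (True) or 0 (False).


p = 1, q = 1
Operation: p IFF q
Evaluate: 1 IFF 1 = 1

1


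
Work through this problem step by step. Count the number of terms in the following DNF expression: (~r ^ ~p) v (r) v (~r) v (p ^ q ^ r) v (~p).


A DNF formula is a disjunction of terms (conjunctions).
Terms are separated by v.
Counting the disjuncts: 5 terms.

5


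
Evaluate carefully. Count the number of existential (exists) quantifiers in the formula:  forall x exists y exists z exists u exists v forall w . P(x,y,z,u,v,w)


Quantifier prefix: forall x exists y exists z exists u exists v forall w
Mark each quantifier type:
  U E E E E U
Universal count = 2, Existential count = 4
Asked for existential (exists) quantifiers: 4

4


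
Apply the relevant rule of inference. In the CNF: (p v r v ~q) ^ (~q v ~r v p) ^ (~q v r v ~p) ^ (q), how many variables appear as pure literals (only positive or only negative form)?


Check each variable for pure literal status:
p: mixed (not pure)
q: mixed (not pure)
r: mixed (not pure)
Pure literal count = 0

0


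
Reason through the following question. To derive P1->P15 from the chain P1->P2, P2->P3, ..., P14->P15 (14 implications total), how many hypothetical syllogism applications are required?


With 14 implications in a chain connecting 15 propositions:
P1->P2, P2->P3, ..., P14->P15
Steps needed = (number of implications) - 1 = 14 - 1 = 13

13


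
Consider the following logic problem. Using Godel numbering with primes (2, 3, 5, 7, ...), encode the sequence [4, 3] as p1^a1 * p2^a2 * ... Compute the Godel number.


Encode each element as an exponent of the corresponding prime:
  2^4 = 16
  3^3 = 27
Product = 16 * 27 = 432

432


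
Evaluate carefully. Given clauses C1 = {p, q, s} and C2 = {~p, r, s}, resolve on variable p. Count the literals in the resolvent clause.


Remove p from C1 and ~p from C2.
C1 remainder: {q, s}
C2 remainder: {r, s}
Union (resolvent): {q, r, s}
Resolvent has 3 literal(s).

3


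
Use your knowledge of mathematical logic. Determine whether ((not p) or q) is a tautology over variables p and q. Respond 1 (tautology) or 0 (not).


Check all 4 assignments:
p=0, q=0: 1
p=0, q=1: 1
p=1, q=0: 0
p=1, q=1: 1
Satisfying count = 3/4.
Tautology iff count = 4: no.

0


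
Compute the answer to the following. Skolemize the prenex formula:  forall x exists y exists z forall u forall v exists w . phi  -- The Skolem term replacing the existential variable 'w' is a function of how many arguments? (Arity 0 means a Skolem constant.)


Quantifier prefix: forall x exists y exists z forall u forall v exists w
'w' is existentially quantified at position 6.
Universal variables preceding it: x, u, v
Skolem function arity = 3

3


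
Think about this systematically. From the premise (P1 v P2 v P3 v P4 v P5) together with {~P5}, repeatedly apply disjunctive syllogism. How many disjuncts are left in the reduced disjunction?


Original disjuncts (5): P1, P2, P3, P4, P5
Negated (eliminate): ~P5
Remaining disjuncts: P1, P2, P3, P4
Count = 5 - 1 = 4

4


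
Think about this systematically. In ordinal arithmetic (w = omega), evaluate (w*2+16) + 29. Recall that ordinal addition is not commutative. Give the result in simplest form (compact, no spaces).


Compute (w*2+16) + 29.
Ordinal + is associative but NOT commutative; for finite n>0, n + w = w but w + n stays w+n.
By associativity: (w*2+16) + 29 = w*2 + (16+29) = w*2+45.
Result = w*2+45

w*2+45


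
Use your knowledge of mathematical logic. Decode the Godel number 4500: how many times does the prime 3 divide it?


Factorize 4500 by dividing by 3 repeatedly.
Division steps: 3 divides 4500 exactly 2 time(s).
Exponent of 3 = 2

2


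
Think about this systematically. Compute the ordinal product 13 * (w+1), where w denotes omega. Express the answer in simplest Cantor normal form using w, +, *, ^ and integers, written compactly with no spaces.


Compute 13 * (w+1).
Ordinal * is associative and left-distributive over +, but NOT commutative; for finite n>1, n*w = w but w*n stays w*n.
By left-distributivity: 13 * (w+1) = 13*w + 13*1 = w + 13 = w+13.
Result = w+13

w+13


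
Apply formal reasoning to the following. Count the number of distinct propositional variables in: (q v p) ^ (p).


Identify each variable that appears in the formula.
Variables found: p, q
Count = 2

2


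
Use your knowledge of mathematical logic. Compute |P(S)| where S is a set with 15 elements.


The power set of a set with n elements has 2^n elements.
|P(S)| = 2^15 = 32768

32768


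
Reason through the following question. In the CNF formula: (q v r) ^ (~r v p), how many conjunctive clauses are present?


A CNF formula is a conjunction of clauses.
Clauses are separated by ^.
Counting the conjuncts: 2 clauses.

2


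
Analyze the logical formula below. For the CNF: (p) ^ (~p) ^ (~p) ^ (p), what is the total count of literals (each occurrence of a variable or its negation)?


Counting literals in each clause:
Clause 1: 1 literal(s)
Clause 2: 1 literal(s)
Clause 3: 1 literal(s)
Clause 4: 1 literal(s)
Total = 4

4


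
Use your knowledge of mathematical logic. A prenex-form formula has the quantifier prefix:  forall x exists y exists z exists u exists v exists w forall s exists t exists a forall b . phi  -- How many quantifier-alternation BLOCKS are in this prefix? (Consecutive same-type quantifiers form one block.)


Quantifier-type sequence: A E E E E E A E E A  (A=forall, E=exists)
Group into maximal same-type runs:
  Ax1 | Ex5 | Ax1 | Ex2 | Ax1
Number of blocks = 5

5


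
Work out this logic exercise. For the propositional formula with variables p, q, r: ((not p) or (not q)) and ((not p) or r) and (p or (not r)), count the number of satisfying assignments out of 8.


Evaluate all 8 assignments for p, q, r:
p=0, q=0, r=0: 1
p=0, q=0, r=1: 0
p=0, q=1, r=0: 1
p=0, q=1, r=1: 0
p=1, q=0, r=0: 0
p=1, q=0, r=1: 1
p=1, q=1, r=0: 0
p=1, q=1, r=1: 0
Satisfying count = 3

3


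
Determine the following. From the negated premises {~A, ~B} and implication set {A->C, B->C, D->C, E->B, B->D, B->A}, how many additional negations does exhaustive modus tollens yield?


Initial negated facts: {~A, ~B}
Apply modus tollens to closure:
  ~B and E->B  =>  ~E
Final negated: {~A, ~B, ~E}
New negations: {~E}
Count = 1

1


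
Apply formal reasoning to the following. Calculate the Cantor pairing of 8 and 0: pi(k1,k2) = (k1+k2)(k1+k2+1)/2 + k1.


k1 + k2 = 8
(k1+k2)(k1+k2+1)/2 = 8 * 9 / 2 = 36
pi = 36 + 8 = 44

44


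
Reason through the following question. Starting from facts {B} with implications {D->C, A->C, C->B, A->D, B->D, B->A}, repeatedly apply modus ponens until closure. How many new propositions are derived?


Initial facts: {B}
Apply modus ponens to closure:
  B and B->D  =>  D
  B and B->A  =>  A
  D and D->C  =>  C
Final known: {A, B, C, D}
New propositions: {A, C, D}
Count = 3

3


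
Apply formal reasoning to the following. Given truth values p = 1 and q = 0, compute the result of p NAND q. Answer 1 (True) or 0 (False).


p = 1, q = 0
Operation: p NAND q
Evaluate: 1 NAND 0 = 1

1


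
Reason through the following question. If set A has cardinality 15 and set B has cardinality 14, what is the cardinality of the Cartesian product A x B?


The Cartesian product A x B contains all ordered pairs (a, b).
|A x B| = |A| * |B| = 15 * 14 = 210

210


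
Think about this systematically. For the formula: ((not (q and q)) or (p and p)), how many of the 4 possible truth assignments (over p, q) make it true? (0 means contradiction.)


Check all 4 assignments:
p=0, q=0: 1
p=0, q=1: 0
p=1, q=0: 1
p=1, q=1: 1
Count of True = 3

3


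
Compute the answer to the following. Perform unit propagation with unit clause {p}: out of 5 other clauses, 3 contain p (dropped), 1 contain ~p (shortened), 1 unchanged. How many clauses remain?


Satisfied (removed): 3
Shortened (remain): 1
Unchanged (remain): 1
Remaining = 1 + 1 = 2

2


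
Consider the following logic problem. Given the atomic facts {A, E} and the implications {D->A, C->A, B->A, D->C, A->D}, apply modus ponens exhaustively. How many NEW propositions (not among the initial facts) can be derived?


Initial facts: {A, E}
Apply modus ponens to closure:
  A and A->D  =>  D
  D and D->C  =>  C
Final known: {A, C, D, E}
New propositions: {C, D}
Count = 2

2


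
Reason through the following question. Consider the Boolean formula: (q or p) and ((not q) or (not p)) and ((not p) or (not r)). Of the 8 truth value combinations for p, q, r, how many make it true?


Evaluate all 8 assignments for p, q, r:
p=0, q=0, r=0: 0
p=0, q=0, r=1: 0
p=0, q=1, r=0: 1
p=0, q=1, r=1: 1
p=1, q=0, r=0: 1
p=1, q=0, r=1: 0
p=1, q=1, r=0: 0
p=1, q=1, r=1: 0
Satisfying count = 3

3


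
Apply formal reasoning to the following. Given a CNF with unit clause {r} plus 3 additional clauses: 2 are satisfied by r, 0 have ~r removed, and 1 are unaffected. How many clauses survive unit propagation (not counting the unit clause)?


Satisfied (removed): 2
Shortened (remain): 0
Unchanged (remain): 1
Remaining = 0 + 1 = 1

1


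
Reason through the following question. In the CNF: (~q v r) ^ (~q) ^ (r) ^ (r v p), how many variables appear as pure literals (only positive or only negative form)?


Check each variable for pure literal status:
p: pure positive
q: pure negative
r: pure positive
Pure literal count = 3

3


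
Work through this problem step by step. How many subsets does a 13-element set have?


The power set of a set with n elements has 2^n elements.
|P(S)| = 2^13 = 8192

8192


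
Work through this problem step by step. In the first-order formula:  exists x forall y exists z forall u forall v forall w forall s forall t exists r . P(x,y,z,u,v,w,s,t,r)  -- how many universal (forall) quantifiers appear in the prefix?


Quantifier prefix: exists x forall y exists z forall u forall v forall w forall s forall t exists r
Mark each quantifier type:
  E U E U U U U U E
Universal count = 6, Existential count = 3
Asked for universal (forall) quantifiers: 6

6


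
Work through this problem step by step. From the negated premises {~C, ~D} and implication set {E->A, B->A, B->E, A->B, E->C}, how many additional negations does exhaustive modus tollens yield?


Initial negated facts: {~C, ~D}
Apply modus tollens to closure:
  ~C and E->C  =>  ~E
  ~E and B->E  =>  ~B
  ~B and A->B  =>  ~A
Final negated: {~A, ~B, ~C, ~D, ~E}
New negations: {~A, ~B, ~E}
Count = 3

3


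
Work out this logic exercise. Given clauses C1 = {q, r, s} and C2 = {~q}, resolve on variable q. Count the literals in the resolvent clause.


Remove q from C1 and ~q from C2.
C1 remainder: {r, s}
C2 remainder: {}
Union (resolvent): {r, s}
Resolvent has 2 literal(s).

2


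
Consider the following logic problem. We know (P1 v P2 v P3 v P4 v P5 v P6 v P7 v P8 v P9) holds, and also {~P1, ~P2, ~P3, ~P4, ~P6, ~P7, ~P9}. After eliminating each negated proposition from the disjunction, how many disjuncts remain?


Original disjuncts (9): P1, P2, P3, P4, P5, P6, P7, P8, P9
Negated (eliminate): ~P1, ~P2, ~P3, ~P4, ~P6, ~P7, ~P9
Remaining disjuncts: P5, P8
Count = 9 - 7 = 2

2


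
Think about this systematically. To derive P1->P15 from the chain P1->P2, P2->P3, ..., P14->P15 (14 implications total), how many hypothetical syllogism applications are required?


With 14 implications in a chain connecting 15 propositions:
P1->P2, P2->P3, ..., P14->P15
Steps needed = (number of implications) - 1 = 14 - 1 = 13

13


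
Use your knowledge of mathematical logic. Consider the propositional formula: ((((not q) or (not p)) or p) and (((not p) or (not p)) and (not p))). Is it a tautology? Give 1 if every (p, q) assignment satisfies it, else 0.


Check all 4 assignments:
p=0, q=0: 1
p=0, q=1: 1
p=1, q=0: 0
p=1, q=1: 0
Satisfying count = 2/4.
Tautology iff count = 4: no.

0
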